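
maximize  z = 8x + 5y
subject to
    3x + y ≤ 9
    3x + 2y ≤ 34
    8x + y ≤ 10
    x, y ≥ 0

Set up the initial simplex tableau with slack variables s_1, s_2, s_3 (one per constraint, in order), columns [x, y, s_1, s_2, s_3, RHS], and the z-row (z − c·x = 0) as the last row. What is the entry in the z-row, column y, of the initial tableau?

The z-row carries the negated objective coefficients: the y entry is -5.

-5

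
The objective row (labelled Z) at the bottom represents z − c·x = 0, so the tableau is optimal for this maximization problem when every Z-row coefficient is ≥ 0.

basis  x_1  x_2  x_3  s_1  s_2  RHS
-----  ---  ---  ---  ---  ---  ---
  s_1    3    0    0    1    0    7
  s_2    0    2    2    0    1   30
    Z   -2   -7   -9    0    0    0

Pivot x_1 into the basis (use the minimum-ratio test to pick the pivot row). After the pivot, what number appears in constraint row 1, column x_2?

Ratio test on column x_1 — row 1: 7/3 = 7/3; row 2: entry 0 ≤ 0. Minimum is 7/3 at row 1 (s_1 leaves); pivot element 3.
Divide row 1 by 3; eliminate column x_1 from the other rows.
In the new row 1, the x_2 entry is the old entry divided by the pivot: 0/3 = 0.

0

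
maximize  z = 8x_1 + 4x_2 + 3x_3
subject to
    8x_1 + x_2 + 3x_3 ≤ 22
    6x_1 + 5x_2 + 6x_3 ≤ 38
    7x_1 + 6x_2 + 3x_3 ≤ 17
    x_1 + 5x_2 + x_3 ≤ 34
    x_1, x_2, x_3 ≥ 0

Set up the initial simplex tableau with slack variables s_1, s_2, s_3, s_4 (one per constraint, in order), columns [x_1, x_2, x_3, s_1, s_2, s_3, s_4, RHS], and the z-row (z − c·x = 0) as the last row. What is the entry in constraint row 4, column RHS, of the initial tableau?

34

The RHS of constraint 4 is b_4 = 34.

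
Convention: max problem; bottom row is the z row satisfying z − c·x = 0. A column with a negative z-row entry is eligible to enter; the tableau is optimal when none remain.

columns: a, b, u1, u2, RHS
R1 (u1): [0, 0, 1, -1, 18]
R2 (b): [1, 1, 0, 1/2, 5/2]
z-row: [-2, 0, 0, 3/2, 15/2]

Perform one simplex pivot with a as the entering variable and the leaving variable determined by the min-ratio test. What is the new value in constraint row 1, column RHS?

Ratio test on column a — row 1: entry 0 ≤ 0; row 2: (5/2)/1 = 5/2. Minimum is 5/2 at row 2 (b leaves); pivot element 1.
Divide row 2 by 1; eliminate column a from the other rows.
Row 1 update in column RHS: 18 − 0·(5/2) = 18.

18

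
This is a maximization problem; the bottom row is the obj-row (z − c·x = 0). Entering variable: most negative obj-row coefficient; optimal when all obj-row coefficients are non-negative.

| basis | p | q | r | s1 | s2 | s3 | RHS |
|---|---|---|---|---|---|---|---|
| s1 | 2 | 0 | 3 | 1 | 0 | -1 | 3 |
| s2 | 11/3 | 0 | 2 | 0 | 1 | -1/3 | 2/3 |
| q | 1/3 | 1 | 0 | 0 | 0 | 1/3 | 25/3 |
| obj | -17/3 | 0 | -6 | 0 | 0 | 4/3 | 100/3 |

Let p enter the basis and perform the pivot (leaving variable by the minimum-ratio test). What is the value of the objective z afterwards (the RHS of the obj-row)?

Ratio test on column p — row 1: 3/2 = 3/2; row 2: (2/3)/(11/3) = 2/11; row 3: (25/3)/(1/3) = 25. Minimum is 2/11 at row 2 (s2 leaves); pivot element 11/3.
Pivot on row 2; the obj-row RHS becomes 100/3 − (-17/3)·(2/11) = 378/11.

378/11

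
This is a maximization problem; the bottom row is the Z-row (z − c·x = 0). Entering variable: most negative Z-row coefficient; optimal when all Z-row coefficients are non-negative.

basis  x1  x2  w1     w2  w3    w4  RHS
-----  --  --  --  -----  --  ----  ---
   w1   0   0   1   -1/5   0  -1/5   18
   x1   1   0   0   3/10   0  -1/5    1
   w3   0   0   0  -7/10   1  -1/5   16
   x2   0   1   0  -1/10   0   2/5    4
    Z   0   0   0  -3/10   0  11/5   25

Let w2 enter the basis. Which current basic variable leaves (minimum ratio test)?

x1

Column w2 entries and ratios — w1: -1/5 ≤ 0, skip; x1: 1/(3/10) = 10/3; w3: -7/10 ≤ 0, skip; x2: -1/10 ≤ 0, skip.
Smallest ratio is 10/3 in the row of x1, so x1 leaves.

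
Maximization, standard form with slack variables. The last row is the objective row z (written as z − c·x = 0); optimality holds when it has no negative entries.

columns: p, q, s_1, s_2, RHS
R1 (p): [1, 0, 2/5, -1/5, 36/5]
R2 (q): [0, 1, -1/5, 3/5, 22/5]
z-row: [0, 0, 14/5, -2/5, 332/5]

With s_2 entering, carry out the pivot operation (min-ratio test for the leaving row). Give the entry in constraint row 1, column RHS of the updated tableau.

Ratio test on column s_2 — row 1: entry -1/5 ≤ 0; row 2: (22/5)/(3/5) = 22/3. Minimum is 22/3 at row 2 (q leaves); pivot element 3/5.
Divide row 2 by 3/5; eliminate column s_2 from the other rows.
Row 1 update in column RHS: 36/5 − (-1/5)·(22/3) = 26/3.

26/3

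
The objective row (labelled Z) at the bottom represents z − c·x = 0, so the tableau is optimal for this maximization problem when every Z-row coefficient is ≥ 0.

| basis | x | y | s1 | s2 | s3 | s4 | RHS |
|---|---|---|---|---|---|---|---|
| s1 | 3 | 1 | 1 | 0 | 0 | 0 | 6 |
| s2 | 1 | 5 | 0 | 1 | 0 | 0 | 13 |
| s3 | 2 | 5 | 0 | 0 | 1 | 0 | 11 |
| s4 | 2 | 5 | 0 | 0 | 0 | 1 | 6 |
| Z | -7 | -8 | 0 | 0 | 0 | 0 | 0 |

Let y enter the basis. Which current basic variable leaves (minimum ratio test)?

Column y entries and ratios — s1: 6/1 = 6; s2: 13/5 = 13/5; s3: 11/5 = 11/5; s4: 6/5 = 6/5.
Smallest ratio is 6/5 in the row of s4, so s4 leaves.

s4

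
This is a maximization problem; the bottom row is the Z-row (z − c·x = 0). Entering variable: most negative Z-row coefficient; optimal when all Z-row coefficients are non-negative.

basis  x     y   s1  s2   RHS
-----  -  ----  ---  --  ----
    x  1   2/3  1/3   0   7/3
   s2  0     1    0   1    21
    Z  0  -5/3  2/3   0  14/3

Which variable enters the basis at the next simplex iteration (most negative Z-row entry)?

y

Negative Z-row entries: y: -5/3.
The most negative is -5/3 in column y, so y enters.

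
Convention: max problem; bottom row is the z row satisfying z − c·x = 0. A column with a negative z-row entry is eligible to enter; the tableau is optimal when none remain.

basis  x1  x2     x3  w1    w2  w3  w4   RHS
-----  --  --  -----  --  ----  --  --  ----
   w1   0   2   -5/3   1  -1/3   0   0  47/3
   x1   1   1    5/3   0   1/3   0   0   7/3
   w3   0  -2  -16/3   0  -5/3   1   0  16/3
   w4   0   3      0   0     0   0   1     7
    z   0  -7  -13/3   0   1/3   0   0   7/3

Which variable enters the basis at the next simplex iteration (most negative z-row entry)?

x2

Negative z-row entries: x2: -7, x3: -13/3.
The most negative is -7 in column x2, so x2 enters.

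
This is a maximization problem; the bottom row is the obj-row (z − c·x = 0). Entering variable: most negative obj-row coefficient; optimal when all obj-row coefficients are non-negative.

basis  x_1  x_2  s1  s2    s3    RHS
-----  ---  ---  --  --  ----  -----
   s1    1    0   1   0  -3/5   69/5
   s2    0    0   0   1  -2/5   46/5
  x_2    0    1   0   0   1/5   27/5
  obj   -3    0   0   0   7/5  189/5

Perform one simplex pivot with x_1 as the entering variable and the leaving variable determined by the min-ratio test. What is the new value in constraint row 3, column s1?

0

Ratio test on column x_1 — row 1: (69/5)/1 = 69/5; row 2: entry 0 ≤ 0; row 3: entry 0 ≤ 0. Minimum is 69/5 at row 1 (s1 leaves); pivot element 1.
Divide row 1 by 1; eliminate column x_1 from the other rows.
Row 3 update in column s1: 0 − 0·1 = 0.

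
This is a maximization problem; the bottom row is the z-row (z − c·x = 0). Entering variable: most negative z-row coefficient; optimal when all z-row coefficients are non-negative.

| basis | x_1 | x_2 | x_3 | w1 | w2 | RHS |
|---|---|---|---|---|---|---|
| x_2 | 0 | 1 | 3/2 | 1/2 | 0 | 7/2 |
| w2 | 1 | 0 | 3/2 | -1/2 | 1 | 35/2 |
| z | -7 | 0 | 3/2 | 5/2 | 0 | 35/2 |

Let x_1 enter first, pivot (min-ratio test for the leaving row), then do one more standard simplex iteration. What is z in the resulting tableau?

147

Ratio test on column x_1 — row 1: entry 0 ≤ 0; row 2: (35/2)/1 = 35/2. Minimum is 35/2 at row 2 (w2 leaves); pivot element 1.
Pivot on row 2; the z-row RHS becomes 35/2 − (-7)·(35/2) = 140.
Next entering variable (most negative z-row entry -1): w1.
Ratio test on column w1 — row 1: (7/2)/(1/2) = 7; row 2: entry -1/2 ≤ 0. Minimum is 7 at row 1 (x_2 leaves); pivot element 1/2.
After the second pivot the z-row RHS is 140 − (-1)·7 = 147.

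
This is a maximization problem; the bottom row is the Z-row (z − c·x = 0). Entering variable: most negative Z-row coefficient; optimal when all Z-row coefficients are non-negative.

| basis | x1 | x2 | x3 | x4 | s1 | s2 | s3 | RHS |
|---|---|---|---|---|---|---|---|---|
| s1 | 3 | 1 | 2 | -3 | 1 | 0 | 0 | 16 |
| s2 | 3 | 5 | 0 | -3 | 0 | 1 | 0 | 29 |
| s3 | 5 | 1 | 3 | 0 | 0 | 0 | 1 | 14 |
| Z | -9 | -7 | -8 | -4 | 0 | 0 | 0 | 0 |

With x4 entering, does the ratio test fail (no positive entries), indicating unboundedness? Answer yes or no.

Every constraint-row entry in column x4 is ≤ 0, so increasing x4 is unbounded.

yes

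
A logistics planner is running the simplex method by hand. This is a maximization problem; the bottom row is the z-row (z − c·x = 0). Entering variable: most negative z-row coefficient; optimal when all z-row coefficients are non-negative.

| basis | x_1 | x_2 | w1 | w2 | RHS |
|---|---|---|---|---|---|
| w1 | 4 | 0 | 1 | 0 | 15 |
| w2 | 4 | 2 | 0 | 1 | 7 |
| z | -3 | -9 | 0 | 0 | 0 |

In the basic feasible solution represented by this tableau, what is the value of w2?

7

w2 is basic (row 2); its value is the RHS of that row, 7.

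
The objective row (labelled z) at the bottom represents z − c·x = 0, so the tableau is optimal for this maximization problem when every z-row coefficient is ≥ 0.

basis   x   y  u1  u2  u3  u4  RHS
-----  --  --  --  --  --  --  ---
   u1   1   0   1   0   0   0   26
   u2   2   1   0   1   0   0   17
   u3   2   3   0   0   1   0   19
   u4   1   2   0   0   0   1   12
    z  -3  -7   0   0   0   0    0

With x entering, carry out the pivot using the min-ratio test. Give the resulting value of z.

51/2

Ratio test on column x — row 1: 26/1 = 26; row 2: 17/2 = 17/2; row 3: 19/2 = 19/2; row 4: 12/1 = 12. Minimum is 17/2 at row 2 (u2 leaves); pivot element 2.
Pivot on row 2; the z-row RHS becomes 0 − (-3)·(17/2) = 51/2.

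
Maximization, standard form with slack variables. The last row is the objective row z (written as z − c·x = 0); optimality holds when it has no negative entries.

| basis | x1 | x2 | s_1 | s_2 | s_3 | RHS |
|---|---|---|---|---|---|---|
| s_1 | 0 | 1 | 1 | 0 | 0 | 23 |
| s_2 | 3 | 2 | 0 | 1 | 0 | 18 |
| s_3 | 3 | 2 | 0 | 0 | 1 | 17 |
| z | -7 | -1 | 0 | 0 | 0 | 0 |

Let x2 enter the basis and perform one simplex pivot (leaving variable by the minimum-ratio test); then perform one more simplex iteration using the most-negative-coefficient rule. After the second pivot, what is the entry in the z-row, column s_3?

Ratio test on column x2 — row 1: 23/1 = 23; row 2: 18/2 = 9; row 3: 17/2 = 17/2. Minimum is 17/2 at row 3 (s_3 leaves); pivot element 2.
Divide row 3 by 2; eliminate column x2 from the other rows.
Second iteration: most negative z-row entry is -11/2 in column x1, so x1 enters.
Ratio test on column x1 — row 1: entry -3/2 ≤ 0; row 2: entry 0 ≤ 0; row 3: (17/2)/(3/2) = 17/3. Minimum is 17/3 at row 3 (x2 leaves); pivot element 3/2.
Divide row 3 by 3/2; eliminate column x1 from the other rows.
After both pivots, the entry at the z-row, column s_3 is 7/3.

7/3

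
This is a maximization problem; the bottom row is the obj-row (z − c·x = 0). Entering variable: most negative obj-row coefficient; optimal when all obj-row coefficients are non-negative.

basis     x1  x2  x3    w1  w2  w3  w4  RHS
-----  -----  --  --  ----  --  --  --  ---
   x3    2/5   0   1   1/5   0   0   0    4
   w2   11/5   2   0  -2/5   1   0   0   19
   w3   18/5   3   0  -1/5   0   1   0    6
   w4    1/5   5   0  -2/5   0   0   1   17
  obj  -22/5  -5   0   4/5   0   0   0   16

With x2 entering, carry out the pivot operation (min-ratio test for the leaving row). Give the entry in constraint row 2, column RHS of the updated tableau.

15

Ratio test on column x2 — row 1: entry 0 ≤ 0; row 2: 19/2 = 19/2; row 3: 6/3 = 2; row 4: 17/5 = 17/5. Minimum is 2 at row 3 (w3 leaves); pivot element 3.
Divide row 3 by 3; eliminate column x2 from the other rows.
Row 2 update in column RHS: 19 − 2·2 = 15.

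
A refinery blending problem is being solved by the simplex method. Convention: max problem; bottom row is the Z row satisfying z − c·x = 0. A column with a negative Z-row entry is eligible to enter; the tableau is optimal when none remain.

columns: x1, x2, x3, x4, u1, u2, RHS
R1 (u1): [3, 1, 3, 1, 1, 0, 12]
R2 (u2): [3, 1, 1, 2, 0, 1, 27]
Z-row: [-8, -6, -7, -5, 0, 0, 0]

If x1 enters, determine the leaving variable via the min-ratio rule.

u1

Column x1 entries and ratios — u1: 12/3 = 4; u2: 27/3 = 9.
Smallest ratio is 4 in the row of u1, so u1 leaves.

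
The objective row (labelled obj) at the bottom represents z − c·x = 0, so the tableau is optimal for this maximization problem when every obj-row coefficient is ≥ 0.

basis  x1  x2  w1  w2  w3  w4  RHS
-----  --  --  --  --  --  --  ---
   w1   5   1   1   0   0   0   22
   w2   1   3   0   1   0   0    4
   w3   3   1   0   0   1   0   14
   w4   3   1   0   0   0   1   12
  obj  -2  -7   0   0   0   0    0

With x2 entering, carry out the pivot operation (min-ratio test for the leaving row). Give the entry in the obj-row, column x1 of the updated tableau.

1/3

Ratio test on column x2 — row 1: 22/1 = 22; row 2: 4/3 = 4/3; row 3: 14/1 = 14; row 4: 12/1 = 12. Minimum is 4/3 at row 2 (w2 leaves); pivot element 3.
Divide row 2 by 3; eliminate column x2 from the other rows.
obj-row update in column x1: -2 − (-7)·(1/3) = 1/3.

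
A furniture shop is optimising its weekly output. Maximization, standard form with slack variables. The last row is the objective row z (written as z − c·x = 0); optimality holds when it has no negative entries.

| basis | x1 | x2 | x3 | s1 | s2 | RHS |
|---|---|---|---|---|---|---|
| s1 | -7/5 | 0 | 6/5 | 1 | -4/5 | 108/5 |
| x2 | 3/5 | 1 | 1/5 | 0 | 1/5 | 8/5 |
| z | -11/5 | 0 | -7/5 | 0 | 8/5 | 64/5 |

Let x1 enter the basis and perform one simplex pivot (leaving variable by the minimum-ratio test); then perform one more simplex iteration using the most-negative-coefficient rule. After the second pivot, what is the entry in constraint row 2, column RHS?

Ratio test on column x1 — row 1: entry -7/5 ≤ 0; row 2: (8/5)/(3/5) = 8/3. Minimum is 8/3 at row 2 (x2 leaves); pivot element 3/5.
Divide row 2 by 3/5; eliminate column x1 from the other rows.
Second iteration: most negative z-row entry is -2/3 in column x3, so x3 enters.
Ratio test on column x3 — row 1: (76/3)/(5/3) = 76/5; row 2: (8/3)/(1/3) = 8. Minimum is 8 at row 2 (x1 leaves); pivot element 1/3.
Divide row 2 by 1/3; eliminate column x3 from the other rows.
After both pivots, the entry at constraint row 2, column RHS is 8.

8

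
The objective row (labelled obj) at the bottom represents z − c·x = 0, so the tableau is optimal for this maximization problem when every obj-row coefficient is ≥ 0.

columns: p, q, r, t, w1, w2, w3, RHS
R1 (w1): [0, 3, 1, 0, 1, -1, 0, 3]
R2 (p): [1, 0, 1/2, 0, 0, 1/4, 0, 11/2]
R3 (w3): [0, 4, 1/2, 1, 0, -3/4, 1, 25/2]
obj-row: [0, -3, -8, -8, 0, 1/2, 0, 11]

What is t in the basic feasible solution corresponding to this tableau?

0

t is not in the basis, so in the current basic feasible solution t = 0.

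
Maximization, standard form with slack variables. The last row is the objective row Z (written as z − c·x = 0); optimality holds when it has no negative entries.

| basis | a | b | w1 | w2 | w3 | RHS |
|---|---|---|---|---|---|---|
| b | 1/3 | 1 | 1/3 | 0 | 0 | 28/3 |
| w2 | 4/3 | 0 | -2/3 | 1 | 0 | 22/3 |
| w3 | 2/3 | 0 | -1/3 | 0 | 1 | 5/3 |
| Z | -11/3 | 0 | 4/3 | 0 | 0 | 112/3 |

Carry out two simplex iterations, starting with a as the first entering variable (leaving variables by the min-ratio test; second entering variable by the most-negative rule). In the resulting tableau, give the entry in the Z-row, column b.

1

Ratio test on column a — row 1: (28/3)/(1/3) = 28; row 2: (22/3)/(4/3) = 11/2; row 3: (5/3)/(2/3) = 5/2. Minimum is 5/2 at row 3 (w3 leaves); pivot element 2/3.
Divide row 3 by 2/3; eliminate column a from the other rows.
Second iteration: most negative Z-row entry is -1/2 in column w1, so w1 enters.
Ratio test on column w1 — row 1: (17/2)/(1/2) = 17; row 2: entry 0 ≤ 0; row 3: entry -1/2 ≤ 0. Minimum is 17 at row 1 (b leaves); pivot element 1/2.
Divide row 1 by 1/2; eliminate column w1 from the other rows.
After both pivots, the entry at the Z-row, column b is 1.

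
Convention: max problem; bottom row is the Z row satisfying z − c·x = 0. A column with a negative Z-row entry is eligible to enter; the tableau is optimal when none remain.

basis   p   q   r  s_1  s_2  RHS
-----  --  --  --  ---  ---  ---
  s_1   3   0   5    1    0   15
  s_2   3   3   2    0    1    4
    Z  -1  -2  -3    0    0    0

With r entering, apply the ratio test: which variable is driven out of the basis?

s_2

Column r entries and ratios — s_1: 15/5 = 3; s_2: 4/2 = 2.
Smallest ratio is 2 in the row of s_2, so s_2 leaves.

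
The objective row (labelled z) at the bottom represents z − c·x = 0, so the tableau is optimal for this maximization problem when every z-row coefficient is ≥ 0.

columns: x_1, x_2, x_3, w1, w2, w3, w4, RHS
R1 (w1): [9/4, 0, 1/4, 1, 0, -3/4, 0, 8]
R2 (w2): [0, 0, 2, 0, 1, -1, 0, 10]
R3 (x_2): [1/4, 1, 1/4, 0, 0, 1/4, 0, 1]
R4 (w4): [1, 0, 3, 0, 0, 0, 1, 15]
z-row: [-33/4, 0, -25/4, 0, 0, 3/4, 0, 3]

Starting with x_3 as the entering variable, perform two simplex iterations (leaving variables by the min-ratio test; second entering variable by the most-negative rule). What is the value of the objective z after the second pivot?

35

Ratio test on column x_3 — row 1: 8/(1/4) = 32; row 2: 10/2 = 5; row 3: 1/(1/4) = 4; row 4: 15/3 = 5. Minimum is 4 at row 3 (x_2 leaves); pivot element 1/4.
Pivot on row 3; the z-row RHS becomes 3 − (-25/4)·4 = 28.
Next entering variable (most negative z-row entry -2): x_1.
Ratio test on column x_1 — row 1: 7/2 = 7/2; row 2: entry -2 ≤ 0; row 3: 4/1 = 4; row 4: entry -2 ≤ 0. Minimum is 7/2 at row 1 (w1 leaves); pivot element 2.
After the second pivot the z-row RHS is 28 − (-2)·(7/2) = 35.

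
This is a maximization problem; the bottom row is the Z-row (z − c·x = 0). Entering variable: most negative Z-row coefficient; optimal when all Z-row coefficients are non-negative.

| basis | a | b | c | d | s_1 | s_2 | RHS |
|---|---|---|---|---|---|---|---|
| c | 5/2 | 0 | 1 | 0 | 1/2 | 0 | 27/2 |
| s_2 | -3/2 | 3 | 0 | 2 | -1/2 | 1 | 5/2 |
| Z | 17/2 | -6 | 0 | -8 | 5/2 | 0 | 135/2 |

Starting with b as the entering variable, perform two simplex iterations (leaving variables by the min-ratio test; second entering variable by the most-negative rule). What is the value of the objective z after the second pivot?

155/2

Ratio test on column b — row 1: entry 0 ≤ 0; row 2: (5/2)/3 = 5/6. Minimum is 5/6 at row 2 (s_2 leaves); pivot element 3.
Pivot on row 2; the Z-row RHS becomes 135/2 − (-6)·(5/6) = 145/2.
Next entering variable (most negative Z-row entry -4): d.
Ratio test on column d — row 1: entry 0 ≤ 0; row 2: (5/6)/(2/3) = 5/4. Minimum is 5/4 at row 2 (b leaves); pivot element 2/3.
After the second pivot the Z-row RHS is 145/2 − (-4)·(5/4) = 155/2.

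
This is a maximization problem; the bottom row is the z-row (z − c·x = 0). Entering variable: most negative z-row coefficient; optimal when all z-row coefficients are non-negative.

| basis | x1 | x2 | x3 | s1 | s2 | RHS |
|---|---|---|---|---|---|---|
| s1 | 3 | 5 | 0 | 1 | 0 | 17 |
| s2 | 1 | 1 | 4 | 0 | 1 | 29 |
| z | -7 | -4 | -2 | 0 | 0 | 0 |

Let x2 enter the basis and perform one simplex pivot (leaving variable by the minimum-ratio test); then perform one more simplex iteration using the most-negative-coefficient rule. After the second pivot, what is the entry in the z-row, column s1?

7/3

Ratio test on column x2 — row 1: 17/5 = 17/5; row 2: 29/1 = 29. Minimum is 17/5 at row 1 (s1 leaves); pivot element 5.
Divide row 1 by 5; eliminate column x2 from the other rows.
Second iteration: most negative z-row entry is -23/5 in column x1, so x1 enters.
Ratio test on column x1 — row 1: (17/5)/(3/5) = 17/3; row 2: (128/5)/(2/5) = 64. Minimum is 17/3 at row 1 (x2 leaves); pivot element 3/5.
Divide row 1 by 3/5; eliminate column x1 from the other rows.
After both pivots, the entry at the z-row, column s1 is 7/3.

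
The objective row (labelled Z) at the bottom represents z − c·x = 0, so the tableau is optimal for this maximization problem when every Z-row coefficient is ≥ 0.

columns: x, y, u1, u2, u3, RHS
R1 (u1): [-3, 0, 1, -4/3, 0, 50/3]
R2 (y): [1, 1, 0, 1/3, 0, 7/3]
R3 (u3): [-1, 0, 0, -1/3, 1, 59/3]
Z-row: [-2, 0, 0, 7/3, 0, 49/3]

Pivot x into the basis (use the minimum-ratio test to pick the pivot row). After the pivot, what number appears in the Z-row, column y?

2

Ratio test on column x — row 1: entry -3 ≤ 0; row 2: (7/3)/1 = 7/3; row 3: entry -1 ≤ 0. Minimum is 7/3 at row 2 (y leaves); pivot element 1.
Divide row 2 by 1; eliminate column x from the other rows.
Z-row update in column y: 0 − (-2)·1 = 2.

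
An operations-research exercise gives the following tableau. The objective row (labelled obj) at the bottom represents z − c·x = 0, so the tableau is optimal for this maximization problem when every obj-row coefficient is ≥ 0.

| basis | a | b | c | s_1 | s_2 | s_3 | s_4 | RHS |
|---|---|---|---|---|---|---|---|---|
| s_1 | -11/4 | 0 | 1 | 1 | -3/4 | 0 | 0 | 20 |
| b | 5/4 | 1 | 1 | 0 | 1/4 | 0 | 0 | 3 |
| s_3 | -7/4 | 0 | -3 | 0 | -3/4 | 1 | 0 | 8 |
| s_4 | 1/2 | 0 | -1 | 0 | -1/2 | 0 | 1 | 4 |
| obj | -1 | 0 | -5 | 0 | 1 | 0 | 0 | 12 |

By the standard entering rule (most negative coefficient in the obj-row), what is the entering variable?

c

Negative obj-row entries: a: -1, c: -5.
The most negative is -5 in column c, so c enters.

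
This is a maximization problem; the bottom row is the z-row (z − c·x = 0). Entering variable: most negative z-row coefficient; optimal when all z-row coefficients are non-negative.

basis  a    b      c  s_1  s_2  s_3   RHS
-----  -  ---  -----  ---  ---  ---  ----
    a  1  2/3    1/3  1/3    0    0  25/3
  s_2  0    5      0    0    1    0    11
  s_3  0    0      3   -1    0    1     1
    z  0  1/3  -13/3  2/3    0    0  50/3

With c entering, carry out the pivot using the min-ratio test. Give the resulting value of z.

Ratio test on column c — row 1: (25/3)/(1/3) = 25; row 2: entry 0 ≤ 0; row 3: 1/3 = 1/3. Minimum is 1/3 at row 3 (s_3 leaves); pivot element 3.
Pivot on row 3; the z-row RHS becomes 50/3 − (-13/3)·(1/3) = 163/9.

163/9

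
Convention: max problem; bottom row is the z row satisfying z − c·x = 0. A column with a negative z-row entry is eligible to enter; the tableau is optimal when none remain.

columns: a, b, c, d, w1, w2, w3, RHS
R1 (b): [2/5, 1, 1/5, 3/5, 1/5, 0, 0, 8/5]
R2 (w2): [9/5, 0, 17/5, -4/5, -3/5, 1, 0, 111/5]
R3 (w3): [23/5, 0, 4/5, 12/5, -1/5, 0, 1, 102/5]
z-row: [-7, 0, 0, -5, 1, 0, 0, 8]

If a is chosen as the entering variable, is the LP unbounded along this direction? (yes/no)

no

Column a has positive entries in row(s) 1, 2, 3, so the ratio test bounds it — not unbounded.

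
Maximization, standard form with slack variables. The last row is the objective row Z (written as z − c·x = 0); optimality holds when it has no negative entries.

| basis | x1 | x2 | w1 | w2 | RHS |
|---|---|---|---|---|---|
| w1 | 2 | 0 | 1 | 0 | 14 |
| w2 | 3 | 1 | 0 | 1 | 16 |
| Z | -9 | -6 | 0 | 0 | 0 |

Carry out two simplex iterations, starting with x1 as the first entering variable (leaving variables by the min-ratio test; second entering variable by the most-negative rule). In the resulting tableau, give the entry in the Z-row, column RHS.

96

Ratio test on column x1 — row 1: 14/2 = 7; row 2: 16/3 = 16/3. Minimum is 16/3 at row 2 (w2 leaves); pivot element 3.
Divide row 2 by 3; eliminate column x1 from the other rows.
Second iteration: most negative Z-row entry is -3 in column x2, so x2 enters.
Ratio test on column x2 — row 1: entry -2/3 ≤ 0; row 2: (16/3)/(1/3) = 16. Minimum is 16 at row 2 (x1 leaves); pivot element 1/3.
Divide row 2 by 1/3; eliminate column x2 from the other rows.
After both pivots, the entry at the Z-row, column RHS is 96.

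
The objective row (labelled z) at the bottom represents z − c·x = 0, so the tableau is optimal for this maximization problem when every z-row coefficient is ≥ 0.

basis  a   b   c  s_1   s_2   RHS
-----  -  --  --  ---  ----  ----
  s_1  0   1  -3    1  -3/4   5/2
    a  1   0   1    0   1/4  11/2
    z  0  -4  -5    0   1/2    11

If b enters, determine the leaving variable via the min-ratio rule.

Column b entries and ratios — s_1: (5/2)/1 = 5/2; a: 0 ≤ 0, skip.
Smallest ratio is 5/2 in the row of s_1, so s_1 leaves.

s_1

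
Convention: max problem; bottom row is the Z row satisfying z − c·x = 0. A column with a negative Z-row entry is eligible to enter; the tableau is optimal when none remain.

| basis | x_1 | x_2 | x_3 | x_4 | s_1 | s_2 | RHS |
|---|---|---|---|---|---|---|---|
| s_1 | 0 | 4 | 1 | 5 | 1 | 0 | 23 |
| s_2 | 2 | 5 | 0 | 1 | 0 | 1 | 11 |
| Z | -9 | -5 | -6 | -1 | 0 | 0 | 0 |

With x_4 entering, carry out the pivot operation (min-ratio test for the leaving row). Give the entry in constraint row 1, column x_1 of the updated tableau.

Ratio test on column x_4 — row 1: 23/5 = 23/5; row 2: 11/1 = 11. Minimum is 23/5 at row 1 (s_1 leaves); pivot element 5.
Divide row 1 by 5; eliminate column x_4 from the other rows.
In the new row 1, the x_1 entry is the old entry divided by the pivot: 0/5 = 0.

0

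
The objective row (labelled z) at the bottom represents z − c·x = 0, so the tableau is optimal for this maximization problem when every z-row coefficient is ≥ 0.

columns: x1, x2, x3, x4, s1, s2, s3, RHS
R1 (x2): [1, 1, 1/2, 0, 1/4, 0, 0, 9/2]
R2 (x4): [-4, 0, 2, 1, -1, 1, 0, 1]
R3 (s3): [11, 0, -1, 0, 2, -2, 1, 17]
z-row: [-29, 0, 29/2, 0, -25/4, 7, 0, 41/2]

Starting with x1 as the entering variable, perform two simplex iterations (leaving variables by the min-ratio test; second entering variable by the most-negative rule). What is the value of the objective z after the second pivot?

589/8

Ratio test on column x1 — row 1: (9/2)/1 = 9/2; row 2: entry -4 ≤ 0; row 3: 17/11 = 17/11. Minimum is 17/11 at row 3 (s3 leaves); pivot element 11.
Pivot on row 3; the z-row RHS becomes 41/2 − (-29)·(17/11) = 1437/22.
Next entering variable (most negative z-row entry -43/44): s1.
Ratio test on column s1 — row 1: (65/22)/(3/44) = 130/3; row 2: entry -3/11 ≤ 0; row 3: (17/11)/(2/11) = 17/2. Minimum is 17/2 at row 3 (x1 leaves); pivot element 2/11.
After the second pivot the z-row RHS is 1437/22 − (-43/44)·(17/2) = 589/8.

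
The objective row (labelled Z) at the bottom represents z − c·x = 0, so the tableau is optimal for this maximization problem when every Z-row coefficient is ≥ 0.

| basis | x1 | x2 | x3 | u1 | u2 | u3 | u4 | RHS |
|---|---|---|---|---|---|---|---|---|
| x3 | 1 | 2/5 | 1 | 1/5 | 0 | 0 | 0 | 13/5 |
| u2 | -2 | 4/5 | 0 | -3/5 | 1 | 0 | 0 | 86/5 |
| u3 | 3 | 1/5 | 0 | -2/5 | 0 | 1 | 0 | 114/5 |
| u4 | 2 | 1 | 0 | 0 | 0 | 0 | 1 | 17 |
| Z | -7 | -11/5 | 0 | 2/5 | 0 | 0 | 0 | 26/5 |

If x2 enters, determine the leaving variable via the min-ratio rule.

x3

Column x2 entries and ratios — x3: (13/5)/(2/5) = 13/2; u2: (86/5)/(4/5) = 43/2; u3: (114/5)/(1/5) = 114; u4: 17/1 = 17.
Smallest ratio is 13/2 in the row of x3, so x3 leaves.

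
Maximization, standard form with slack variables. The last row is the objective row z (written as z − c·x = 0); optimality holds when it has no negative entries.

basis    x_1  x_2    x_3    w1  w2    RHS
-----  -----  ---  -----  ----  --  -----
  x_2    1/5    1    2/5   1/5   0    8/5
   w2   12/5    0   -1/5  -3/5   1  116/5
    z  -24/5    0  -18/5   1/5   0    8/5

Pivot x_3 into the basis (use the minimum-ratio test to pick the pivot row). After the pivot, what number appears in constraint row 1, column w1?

1/2

Ratio test on column x_3 — row 1: (8/5)/(2/5) = 4; row 2: entry -1/5 ≤ 0. Minimum is 4 at row 1 (x_2 leaves); pivot element 2/5.
Divide row 1 by 2/5; eliminate column x_3 from the other rows.
In the new row 1, the w1 entry is the old entry divided by the pivot: (1/5)/(2/5) = 1/2.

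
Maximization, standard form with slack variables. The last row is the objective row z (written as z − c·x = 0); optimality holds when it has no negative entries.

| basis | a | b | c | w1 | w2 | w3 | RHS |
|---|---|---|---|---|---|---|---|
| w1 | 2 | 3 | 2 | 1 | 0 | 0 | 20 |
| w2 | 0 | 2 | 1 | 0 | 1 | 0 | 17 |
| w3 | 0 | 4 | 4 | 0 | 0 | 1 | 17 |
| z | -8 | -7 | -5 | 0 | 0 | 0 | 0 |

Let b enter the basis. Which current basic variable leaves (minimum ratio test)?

w3

Column b entries and ratios — w1: 20/3 = 20/3; w2: 17/2 = 17/2; w3: 17/4 = 17/4.
Smallest ratio is 17/4 in the row of w3, so w3 leaves.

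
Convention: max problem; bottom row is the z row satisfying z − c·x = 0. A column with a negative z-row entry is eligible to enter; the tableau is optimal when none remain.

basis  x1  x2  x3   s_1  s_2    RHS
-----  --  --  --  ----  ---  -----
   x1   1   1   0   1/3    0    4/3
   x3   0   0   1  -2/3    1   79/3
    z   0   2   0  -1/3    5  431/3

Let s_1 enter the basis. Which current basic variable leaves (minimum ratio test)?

Column s_1 entries and ratios — x1: (4/3)/(1/3) = 4; x3: -2/3 ≤ 0, skip.
Smallest ratio is 4 in the row of x1, so x1 leaves.

x1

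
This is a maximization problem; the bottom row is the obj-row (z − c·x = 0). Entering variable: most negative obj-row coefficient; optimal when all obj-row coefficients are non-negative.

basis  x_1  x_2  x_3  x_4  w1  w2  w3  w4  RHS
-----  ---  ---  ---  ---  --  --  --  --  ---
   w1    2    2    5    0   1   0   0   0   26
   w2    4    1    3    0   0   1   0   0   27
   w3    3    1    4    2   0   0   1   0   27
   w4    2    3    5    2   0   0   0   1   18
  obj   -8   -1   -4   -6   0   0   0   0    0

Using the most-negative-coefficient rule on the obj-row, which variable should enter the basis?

x_1

Negative obj-row entries: x_1: -8, x_2: -1, x_3: -4, x_4: -6.
The most negative is -8 in column x_1, so x_1 enters.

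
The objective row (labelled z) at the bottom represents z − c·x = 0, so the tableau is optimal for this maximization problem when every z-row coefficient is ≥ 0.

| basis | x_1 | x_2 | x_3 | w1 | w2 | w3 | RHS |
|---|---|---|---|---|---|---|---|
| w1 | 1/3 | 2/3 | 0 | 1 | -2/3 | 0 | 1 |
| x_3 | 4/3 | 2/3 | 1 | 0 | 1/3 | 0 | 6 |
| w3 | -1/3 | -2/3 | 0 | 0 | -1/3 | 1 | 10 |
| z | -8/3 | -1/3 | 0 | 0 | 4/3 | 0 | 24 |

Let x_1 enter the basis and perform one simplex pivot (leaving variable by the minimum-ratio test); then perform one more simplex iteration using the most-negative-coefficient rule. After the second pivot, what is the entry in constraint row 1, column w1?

1/3

Ratio test on column x_1 — row 1: 1/(1/3) = 3; row 2: 6/(4/3) = 9/2; row 3: entry -1/3 ≤ 0. Minimum is 3 at row 1 (w1 leaves); pivot element 1/3.
Divide row 1 by 1/3; eliminate column x_1 from the other rows.
Second iteration: most negative z-row entry is -4 in column w2, so w2 enters.
Ratio test on column w2 — row 1: entry -2 ≤ 0; row 2: 2/3 = 2/3; row 3: entry -1 ≤ 0. Minimum is 2/3 at row 2 (x_3 leaves); pivot element 3.
Divide row 2 by 3; eliminate column w2 from the other rows.
After both pivots, the entry at constraint row 1, column w1 is 1/3.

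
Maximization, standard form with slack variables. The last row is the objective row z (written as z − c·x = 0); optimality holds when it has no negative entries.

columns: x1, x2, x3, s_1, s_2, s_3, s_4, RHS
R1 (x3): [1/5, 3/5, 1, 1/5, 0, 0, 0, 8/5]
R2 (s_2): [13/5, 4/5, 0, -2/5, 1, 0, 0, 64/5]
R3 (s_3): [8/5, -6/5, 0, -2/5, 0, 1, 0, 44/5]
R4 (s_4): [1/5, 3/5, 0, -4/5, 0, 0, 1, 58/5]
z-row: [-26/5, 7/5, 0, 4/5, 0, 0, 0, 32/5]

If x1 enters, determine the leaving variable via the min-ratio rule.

Column x1 entries and ratios — x3: (8/5)/(1/5) = 8; s_2: (64/5)/(13/5) = 64/13; s_3: (44/5)/(8/5) = 11/2; s_4: (58/5)/(1/5) = 58.
Smallest ratio is 64/13 in the row of s_2, so s_2 leaves.

s_2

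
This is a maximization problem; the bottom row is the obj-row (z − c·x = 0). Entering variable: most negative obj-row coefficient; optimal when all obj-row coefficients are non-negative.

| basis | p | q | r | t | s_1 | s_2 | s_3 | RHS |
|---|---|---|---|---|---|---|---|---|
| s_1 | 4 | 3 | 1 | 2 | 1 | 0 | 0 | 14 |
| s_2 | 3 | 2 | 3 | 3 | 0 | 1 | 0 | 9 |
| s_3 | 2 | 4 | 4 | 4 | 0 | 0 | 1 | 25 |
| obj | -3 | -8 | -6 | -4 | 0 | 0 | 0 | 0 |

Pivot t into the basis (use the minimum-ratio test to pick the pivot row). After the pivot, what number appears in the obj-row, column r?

Ratio test on column t — row 1: 14/2 = 7; row 2: 9/3 = 3; row 3: 25/4 = 25/4. Minimum is 3 at row 2 (s_2 leaves); pivot element 3.
Divide row 2 by 3; eliminate column t from the other rows.
obj-row update in column r: -6 − (-4)·1 = -2.

-2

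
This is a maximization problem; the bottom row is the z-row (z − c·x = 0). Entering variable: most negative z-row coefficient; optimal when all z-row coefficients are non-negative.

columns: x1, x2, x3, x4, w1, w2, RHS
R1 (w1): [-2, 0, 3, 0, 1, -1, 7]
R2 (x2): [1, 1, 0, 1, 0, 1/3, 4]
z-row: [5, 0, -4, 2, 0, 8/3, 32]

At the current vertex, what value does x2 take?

x2 is basic (row 2); its value is the RHS of that row, 4.

4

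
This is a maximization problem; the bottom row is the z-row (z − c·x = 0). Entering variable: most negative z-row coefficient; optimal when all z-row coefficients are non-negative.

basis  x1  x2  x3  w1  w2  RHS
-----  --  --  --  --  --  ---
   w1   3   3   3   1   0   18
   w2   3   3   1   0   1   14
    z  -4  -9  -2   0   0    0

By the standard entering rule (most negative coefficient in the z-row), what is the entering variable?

Negative z-row entries: x1: -4, x2: -9, x3: -2.
The most negative is -9 in column x2, so x2 enters.

x2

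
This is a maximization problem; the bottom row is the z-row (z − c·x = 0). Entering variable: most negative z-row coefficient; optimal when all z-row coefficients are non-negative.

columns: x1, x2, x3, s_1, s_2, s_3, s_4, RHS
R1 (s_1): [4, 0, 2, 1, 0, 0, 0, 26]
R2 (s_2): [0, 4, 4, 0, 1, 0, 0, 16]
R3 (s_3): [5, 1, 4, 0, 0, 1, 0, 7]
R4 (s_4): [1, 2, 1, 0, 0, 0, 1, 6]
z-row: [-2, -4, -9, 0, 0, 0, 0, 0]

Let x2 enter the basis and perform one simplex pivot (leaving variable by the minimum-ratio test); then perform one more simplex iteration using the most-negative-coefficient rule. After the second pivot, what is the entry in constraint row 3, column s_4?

-1/7

Ratio test on column x2 — row 1: entry 0 ≤ 0; row 2: 16/4 = 4; row 3: 7/1 = 7; row 4: 6/2 = 3. Minimum is 3 at row 4 (s_4 leaves); pivot element 2.
Divide row 4 by 2; eliminate column x2 from the other rows.
Second iteration: most negative z-row entry is -7 in column x3, so x3 enters.
Ratio test on column x3 — row 1: 26/2 = 13; row 2: 4/2 = 2; row 3: 4/(7/2) = 8/7; row 4: 3/(1/2) = 6. Minimum is 8/7 at row 3 (s_3 leaves); pivot element 7/2.
Divide row 3 by 7/2; eliminate column x3 from the other rows.
After both pivots, the entry at constraint row 3, column s_4 is -1/7.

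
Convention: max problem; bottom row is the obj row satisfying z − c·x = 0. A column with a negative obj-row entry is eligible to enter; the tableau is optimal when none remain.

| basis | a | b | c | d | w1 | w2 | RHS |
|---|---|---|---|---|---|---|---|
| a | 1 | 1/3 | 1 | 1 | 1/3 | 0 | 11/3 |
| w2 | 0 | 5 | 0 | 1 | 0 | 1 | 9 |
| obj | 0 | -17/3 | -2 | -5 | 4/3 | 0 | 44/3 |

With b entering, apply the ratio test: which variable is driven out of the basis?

w2

Column b entries and ratios — a: (11/3)/(1/3) = 11; w2: 9/5 = 9/5.
Smallest ratio is 9/5 in the row of w2, so w2 leaves.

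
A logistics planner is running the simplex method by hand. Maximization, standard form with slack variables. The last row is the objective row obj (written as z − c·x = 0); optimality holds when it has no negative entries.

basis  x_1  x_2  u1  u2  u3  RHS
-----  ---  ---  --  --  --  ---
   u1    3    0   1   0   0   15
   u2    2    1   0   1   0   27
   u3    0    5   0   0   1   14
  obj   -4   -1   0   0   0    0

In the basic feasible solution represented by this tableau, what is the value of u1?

u1 is basic (row 1); its value is the RHS of that row, 15.

15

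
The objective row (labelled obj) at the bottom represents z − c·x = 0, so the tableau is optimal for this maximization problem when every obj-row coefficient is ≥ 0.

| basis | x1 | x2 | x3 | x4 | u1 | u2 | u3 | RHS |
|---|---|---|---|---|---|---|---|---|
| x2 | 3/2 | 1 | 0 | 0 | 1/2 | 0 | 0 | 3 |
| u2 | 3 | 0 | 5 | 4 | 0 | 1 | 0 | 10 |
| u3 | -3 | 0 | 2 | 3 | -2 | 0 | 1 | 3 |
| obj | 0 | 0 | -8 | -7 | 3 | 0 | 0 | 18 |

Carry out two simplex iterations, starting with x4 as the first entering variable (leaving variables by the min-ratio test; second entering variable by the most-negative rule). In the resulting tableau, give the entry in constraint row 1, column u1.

-1/14

Ratio test on column x4 — row 1: entry 0 ≤ 0; row 2: 10/4 = 5/2; row 3: 3/3 = 1. Minimum is 1 at row 3 (u3 leaves); pivot element 3.
Divide row 3 by 3; eliminate column x4 from the other rows.
Second iteration: most negative obj-row entry is -7 in column x1, so x1 enters.
Ratio test on column x1 — row 1: 3/(3/2) = 2; row 2: 6/7 = 6/7; row 3: entry -1 ≤ 0. Minimum is 6/7 at row 2 (u2 leaves); pivot element 7.
Divide row 2 by 7; eliminate column x1 from the other rows.
After both pivots, the entry at constraint row 1, column u1 is -1/14.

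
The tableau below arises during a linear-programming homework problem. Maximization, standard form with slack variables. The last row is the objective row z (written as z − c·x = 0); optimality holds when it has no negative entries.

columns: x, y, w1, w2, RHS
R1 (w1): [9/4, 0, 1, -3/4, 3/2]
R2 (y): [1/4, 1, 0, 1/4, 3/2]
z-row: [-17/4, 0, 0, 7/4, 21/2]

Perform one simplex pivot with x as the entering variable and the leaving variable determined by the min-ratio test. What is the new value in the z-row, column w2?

1/3

Ratio test on column x — row 1: (3/2)/(9/4) = 2/3; row 2: (3/2)/(1/4) = 6. Minimum is 2/3 at row 1 (w1 leaves); pivot element 9/4.
Divide row 1 by 9/4; eliminate column x from the other rows.
z-row update in column w2: 7/4 − (-17/4)·(-1/3) = 1/3.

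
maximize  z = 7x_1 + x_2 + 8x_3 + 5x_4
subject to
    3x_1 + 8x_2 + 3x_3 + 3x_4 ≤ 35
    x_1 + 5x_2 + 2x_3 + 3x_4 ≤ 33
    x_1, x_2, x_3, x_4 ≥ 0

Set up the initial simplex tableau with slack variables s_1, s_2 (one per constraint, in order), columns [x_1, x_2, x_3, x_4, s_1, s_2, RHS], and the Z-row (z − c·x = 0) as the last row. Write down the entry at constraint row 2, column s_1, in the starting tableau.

Slack s_1 belongs to constraint 1; its column is the unit vector e_1, so the entry in row 2 is 0.

0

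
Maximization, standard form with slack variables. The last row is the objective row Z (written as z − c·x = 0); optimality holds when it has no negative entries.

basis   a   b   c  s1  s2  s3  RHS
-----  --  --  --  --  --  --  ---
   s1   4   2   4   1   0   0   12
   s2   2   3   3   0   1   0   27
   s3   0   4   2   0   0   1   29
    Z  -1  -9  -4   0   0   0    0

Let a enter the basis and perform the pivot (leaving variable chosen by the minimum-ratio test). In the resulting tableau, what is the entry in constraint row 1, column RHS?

Ratio test on column a — row 1: 12/4 = 3; row 2: 27/2 = 27/2; row 3: entry 0 ≤ 0. Minimum is 3 at row 1 (s1 leaves); pivot element 4.
Divide row 1 by 4; eliminate column a from the other rows.
In the new row 1, the RHS entry is the old entry divided by the pivot: 12/4 = 3.

3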